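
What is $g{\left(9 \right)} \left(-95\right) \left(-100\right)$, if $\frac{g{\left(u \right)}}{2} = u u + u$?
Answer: $1710000$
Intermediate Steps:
$g{\left(u \right)} = 2 u + 2 u^{2}$ ($g{\left(u \right)} = 2 \left(u u + u\right) = 2 \left(u^{2} + u\right) = 2 \left(u + u^{2}\right) = 2 u + 2 u^{2}$)
$g{\left(9 \right)} \left(-95\right) \left(-100\right) = 2 \cdot 9 \left(1 + 9\right) \left(-95\right) \left(-100\right) = 2 \cdot 9 \cdot 10 \left(-95\right) \left(-100\right) = 180 \left(-95\right) \left(-100\right) = \left(-17100\right) \left(-100\right) = 1710000$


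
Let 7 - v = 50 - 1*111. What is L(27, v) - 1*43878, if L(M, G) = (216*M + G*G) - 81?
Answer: -33503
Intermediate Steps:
v = 68 (v = 7 - (50 - 1*111) = 7 - (50 - 111) = 7 - 1*(-61) = 7 + 61 = 68)
L(M, G) = -81 + G**2 + 216*M (L(M, G) = (216*M + G**2) - 81 = (G**2 + 216*M) - 81 = -81 + G**2 + 216*M)
L(27, v) - 1*43878 = (-81 + 68**2 + 216*27) - 1*43878 = (-81 + 4624 + 5832) - 43878 = 10375 - 43878 = -33503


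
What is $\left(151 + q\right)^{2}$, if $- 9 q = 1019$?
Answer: $\frac{115600}{81} \approx 1427.2$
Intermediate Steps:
$q = - \frac{1019}{9}$ ($q = \left(- \frac{1}{9}\right) 1019 = - \frac{1019}{9} \approx -113.22$)
$\left(151 + q\right)^{2} = \left(151 - \frac{1019}{9}\right)^{2} = \left(\frac{340}{9}\right)^{2} = \frac{115600}{81}$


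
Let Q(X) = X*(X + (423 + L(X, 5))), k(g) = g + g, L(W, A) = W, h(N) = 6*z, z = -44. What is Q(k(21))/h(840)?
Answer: -3549/44 ≈ -80.659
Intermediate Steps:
h(N) = -264 (h(N) = 6*(-44) = -264)
k(g) = 2*g
Q(X) = X*(423 + 2*X) (Q(X) = X*(X + (423 + X)) = X*(423 + 2*X))
Q(k(21))/h(840) = ((2*21)*(423 + 2*(2*21)))/(-264) = (42*(423 + 2*42))*(-1/264) = (42*(423 + 84))*(-1/264) = (42*507)*(-1/264) = 21294*(-1/264) = -3549/44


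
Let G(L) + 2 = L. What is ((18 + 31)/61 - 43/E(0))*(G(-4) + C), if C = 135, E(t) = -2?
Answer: 351009/122 ≈ 2877.1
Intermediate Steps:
G(L) = -2 + L
((18 + 31)/61 - 43/E(0))*(G(-4) + C) = ((18 + 31)/61 - 43/(-2))*((-2 - 4) + 135) = (49*(1/61) - 43*(-½))*(-6 + 135) = (49/61 + 43/2)*129 = (2721/122)*129 = 351009/122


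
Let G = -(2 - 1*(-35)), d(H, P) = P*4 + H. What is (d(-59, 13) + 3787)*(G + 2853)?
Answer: 10644480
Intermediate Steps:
d(H, P) = H + 4*P (d(H, P) = 4*P + H = H + 4*P)
G = -37 (G = -(2 + 35) = -1*37 = -37)
(d(-59, 13) + 3787)*(G + 2853) = ((-59 + 4*13) + 3787)*(-37 + 2853) = ((-59 + 52) + 3787)*2816 = (-7 + 3787)*2816 = 3780*2816 = 10644480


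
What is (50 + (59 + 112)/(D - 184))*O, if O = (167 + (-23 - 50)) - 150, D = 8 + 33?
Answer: -390824/143 ≈ -2733.0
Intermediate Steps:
D = 41
O = -56 (O = (167 - 73) - 150 = 94 - 150 = -56)
(50 + (59 + 112)/(D - 184))*O = (50 + (59 + 112)/(41 - 184))*(-56) = (50 + 171/(-143))*(-56) = (50 + 171*(-1/143))*(-56) = (50 - 171/143)*(-56) = (6979/143)*(-56) = -390824/143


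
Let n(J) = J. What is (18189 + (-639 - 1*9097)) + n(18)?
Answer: 8471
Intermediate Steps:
(18189 + (-639 - 1*9097)) + n(18) = (18189 + (-639 - 1*9097)) + 18 = (18189 + (-639 - 9097)) + 18 = (18189 - 9736) + 18 = 8453 + 18 = 8471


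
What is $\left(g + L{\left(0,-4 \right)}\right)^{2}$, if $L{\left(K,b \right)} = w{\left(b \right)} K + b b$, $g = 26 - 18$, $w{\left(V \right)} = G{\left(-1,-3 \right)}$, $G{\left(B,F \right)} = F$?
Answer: $576$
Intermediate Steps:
$w{\left(V \right)} = -3$
$g = 8$
$L{\left(K,b \right)} = b^{2} - 3 K$ ($L{\left(K,b \right)} = - 3 K + b b = - 3 K + b^{2} = b^{2} - 3 K$)
$\left(g + L{\left(0,-4 \right)}\right)^{2} = \left(8 + \left(\left(-4\right)^{2} - 0\right)\right)^{2} = \left(8 + \left(16 + 0\right)\right)^{2} = \left(8 + 16\right)^{2} = 24^{2} = 576$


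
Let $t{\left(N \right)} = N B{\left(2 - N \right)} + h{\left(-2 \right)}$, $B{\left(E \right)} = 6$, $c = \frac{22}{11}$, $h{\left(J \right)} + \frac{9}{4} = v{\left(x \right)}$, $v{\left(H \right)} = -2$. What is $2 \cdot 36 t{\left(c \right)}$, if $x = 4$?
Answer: $558$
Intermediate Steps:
$h{\left(J \right)} = - \frac{17}{4}$ ($h{\left(J \right)} = - \frac{9}{4} - 2 = - \frac{17}{4}$)
$c = 2$ ($c = 22 \cdot \frac{1}{11} = 2$)
$t{\left(N \right)} = - \frac{17}{4} + 6 N$ ($t{\left(N \right)} = N 6 - \frac{17}{4} = 6 N - \frac{17}{4} = - \frac{17}{4} + 6 N$)
$2 \cdot 36 t{\left(c \right)} = 2 \cdot 36 \left(- \frac{17}{4} + 6 \cdot 2\right) = 72 \left(- \frac{17}{4} + 12\right) = 72 \cdot \frac{31}{4} = 558$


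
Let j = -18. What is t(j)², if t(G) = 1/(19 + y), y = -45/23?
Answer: 529/153664 ≈ 0.0034426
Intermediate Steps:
y = -45/23 (y = -45*1/23 = -45/23 ≈ -1.9565)
t(G) = 23/392 (t(G) = 1/(19 - 45/23) = 1/(392/23) = 23/392)
t(j)² = (23/392)² = 529/153664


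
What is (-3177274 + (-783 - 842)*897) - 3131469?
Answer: -7766368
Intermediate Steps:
(-3177274 + (-783 - 842)*897) - 3131469 = (-3177274 - 1625*897) - 3131469 = (-3177274 - 1457625) - 3131469 = -4634899 - 3131469 = -7766368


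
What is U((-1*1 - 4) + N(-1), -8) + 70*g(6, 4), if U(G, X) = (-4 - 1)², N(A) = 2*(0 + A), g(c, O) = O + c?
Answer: 725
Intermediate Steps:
N(A) = 2*A
U(G, X) = 25 (U(G, X) = (-5)² = 25)
U((-1*1 - 4) + N(-1), -8) + 70*g(6, 4) = 25 + 70*(4 + 6) = 25 + 70*10 = 25 + 700 = 725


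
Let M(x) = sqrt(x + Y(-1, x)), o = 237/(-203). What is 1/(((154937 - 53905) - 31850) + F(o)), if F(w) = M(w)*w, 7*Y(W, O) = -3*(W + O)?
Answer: 4051158794998/280267267774592927 + 336777*I*sqrt(9831)/280267267774592927 ≈ 1.4455e-5 + 1.1914e-10*I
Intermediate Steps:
o = -237/203 (o = 237*(-1/203) = -237/203 ≈ -1.1675)
Y(W, O) = -3*O/7 - 3*W/7 (Y(W, O) = (-3*(W + O))/7 = (-3*(O + W))/7 = (-3*O - 3*W)/7 = -3*O/7 - 3*W/7)
M(x) = sqrt(3/7 + 4*x/7) (M(x) = sqrt(x + (-3*x/7 - 3/7*(-1))) = sqrt(x + (-3*x/7 + 3/7)) = sqrt(x + (3/7 - 3*x/7)) = sqrt(3/7 + 4*x/7))
F(w) = w*sqrt(21 + 28*w)/7 (F(w) = (sqrt(21 + 28*w)/7)*w = w*sqrt(21 + 28*w)/7)
1/(((154937 - 53905) - 31850) + F(o)) = 1/(((154937 - 53905) - 31850) + (1/7)*(-237/203)*sqrt(21 + 28*(-237/203))) = 1/((101032 - 31850) + (1/7)*(-237/203)*sqrt(21 - 948/29)) = 1/(69182 + (1/7)*(-237/203)*sqrt(-339/29)) = 1/(69182 + (1/7)*(-237/203)*(I*sqrt(9831)/29)) = 1/(69182 - 237*I*sqrt(9831)/41209)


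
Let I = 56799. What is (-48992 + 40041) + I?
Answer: 47848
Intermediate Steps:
(-48992 + 40041) + I = (-48992 + 40041) + 56799 = -8951 + 56799 = 47848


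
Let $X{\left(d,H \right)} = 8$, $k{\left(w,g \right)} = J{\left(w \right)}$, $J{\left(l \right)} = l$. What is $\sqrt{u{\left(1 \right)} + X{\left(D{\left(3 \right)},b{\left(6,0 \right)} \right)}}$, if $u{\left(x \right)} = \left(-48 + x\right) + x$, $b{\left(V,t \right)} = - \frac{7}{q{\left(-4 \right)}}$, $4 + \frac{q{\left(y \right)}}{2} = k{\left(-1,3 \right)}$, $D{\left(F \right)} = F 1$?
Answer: $i \sqrt{38} \approx 6.1644 i$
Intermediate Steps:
$k{\left(w,g \right)} = w$
$D{\left(F \right)} = F$
$q{\left(y \right)} = -10$ ($q{\left(y \right)} = -8 + 2 \left(-1\right) = -8 - 2 = -10$)
$b{\left(V,t \right)} = \frac{7}{10}$ ($b{\left(V,t \right)} = - \frac{7}{-10} = \left(-7\right) \left(- \frac{1}{10}\right) = \frac{7}{10}$)
$u{\left(x \right)} = -48 + 2 x$
$\sqrt{u{\left(1 \right)} + X{\left(D{\left(3 \right)},b{\left(6,0 \right)} \right)}} = \sqrt{\left(-48 + 2 \cdot 1\right) + 8} = \sqrt{\left(-48 + 2\right) + 8} = \sqrt{-46 + 8} = \sqrt{-38} = i \sqrt{38}$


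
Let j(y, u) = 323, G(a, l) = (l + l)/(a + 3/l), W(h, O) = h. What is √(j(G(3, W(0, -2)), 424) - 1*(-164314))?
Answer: 3*√18293 ≈ 405.75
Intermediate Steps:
G(a, l) = 2*l/(a + 3/l) (G(a, l) = (2*l)/(a + 3/l) = 2*l/(a + 3/l))
√(j(G(3, W(0, -2)), 424) - 1*(-164314)) = √(323 - 1*(-164314)) = √(323 + 164314) = √164637 = 3*√18293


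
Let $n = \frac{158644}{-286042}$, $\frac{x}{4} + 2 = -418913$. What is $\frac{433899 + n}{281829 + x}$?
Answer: $- \frac{3650387621}{11726300203} \approx -0.3113$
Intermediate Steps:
$x = -1675660$ ($x = -8 + 4 \left(-418913\right) = -8 - 1675652 = -1675660$)
$n = - \frac{4666}{8413}$ ($n = 158644 \left(- \frac{1}{286042}\right) = - \frac{4666}{8413} \approx -0.55462$)
$\frac{433899 + n}{281829 + x} = \frac{433899 - \frac{4666}{8413}}{281829 - 1675660} = \frac{3650387621}{8413 \left(-1393831\right)} = \frac{3650387621}{8413} \left(- \frac{1}{1393831}\right) = - \frac{3650387621}{11726300203}$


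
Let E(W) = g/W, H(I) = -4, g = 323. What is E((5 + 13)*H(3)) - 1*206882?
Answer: -14895827/72 ≈ -2.0689e+5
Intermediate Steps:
E(W) = 323/W
E((5 + 13)*H(3)) - 1*206882 = 323/(((5 + 13)*(-4))) - 1*206882 = 323/((18*(-4))) - 206882 = 323/(-72) - 206882 = 323*(-1/72) - 206882 = -323/72 - 206882 = -14895827/72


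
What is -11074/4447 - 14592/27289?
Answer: -367089010/121354183 ≈ -3.0249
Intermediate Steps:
-11074/4447 - 14592/27289 = -367089010/121354183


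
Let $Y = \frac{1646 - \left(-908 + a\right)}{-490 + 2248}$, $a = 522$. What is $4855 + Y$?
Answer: $\frac{4268561}{879} \approx 4856.2$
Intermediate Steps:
$Y = \frac{1016}{879}$ ($Y = \frac{1646 + \left(908 - 522\right)}{-490 + 2248} = \frac{1646 + \left(908 - 522\right)}{1758} = \left(1646 + 386\right) \frac{1}{1758} = 2032 \cdot \frac{1}{1758} = \frac{1016}{879} \approx 1.1559$)
$4855 + Y = 4855 + \frac{1016}{879} = \frac{4268561}{879}$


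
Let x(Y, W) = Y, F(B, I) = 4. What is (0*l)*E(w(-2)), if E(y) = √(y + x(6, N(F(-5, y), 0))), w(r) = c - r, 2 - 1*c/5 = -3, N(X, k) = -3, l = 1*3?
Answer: 0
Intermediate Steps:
l = 3
c = 25 (c = 10 - 5*(-3) = 10 + 15 = 25)
w(r) = 25 - r
E(y) = √(6 + y) (E(y) = √(y + 6) = √(6 + y))
(0*l)*E(w(-2)) = (0*3)*√(6 + (25 - 1*(-2))) = 0*√(6 + (25 + 2)) = 0*√(6 + 27) = 0*√33 = 0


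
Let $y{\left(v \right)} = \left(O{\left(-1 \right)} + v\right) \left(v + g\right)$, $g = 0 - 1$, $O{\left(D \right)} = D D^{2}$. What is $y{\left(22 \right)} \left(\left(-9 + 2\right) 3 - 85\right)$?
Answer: $-46746$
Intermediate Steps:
$O{\left(D \right)} = D^{3}$
$g = -1$
$y{\left(v \right)} = \left(-1 + v\right)^{2}$ ($y{\left(v \right)} = \left(\left(-1\right)^{3} + v\right) \left(v - 1\right) = \left(-1 + v\right) \left(-1 + v\right) = \left(-1 + v\right)^{2}$)
$y{\left(22 \right)} \left(\left(-9 + 2\right) 3 - 85\right) = \left(1 + 22^{2} - 44\right) \left(\left(-9 + 2\right) 3 - 85\right) = \left(1 + 484 - 44\right) \left(\left(-7\right) 3 - 85\right) = 441 \left(-21 - 85\right) = 441 \left(-106\right) = -46746$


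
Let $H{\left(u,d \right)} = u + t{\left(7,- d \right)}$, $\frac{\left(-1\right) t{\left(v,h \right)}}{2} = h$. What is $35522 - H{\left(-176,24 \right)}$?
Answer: $35650$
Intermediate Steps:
$t{\left(v,h \right)} = - 2 h$
$H{\left(u,d \right)} = u + 2 d$ ($H{\left(u,d \right)} = u - 2 \left(- d\right) = u + 2 d$)
$35522 - H{\left(-176,24 \right)} = 35522 - \left(-176 + 2 \cdot 24\right) = 35522 - \left(-176 + 48\right) = 35522 - -128 = 35522 + 128 = 35650$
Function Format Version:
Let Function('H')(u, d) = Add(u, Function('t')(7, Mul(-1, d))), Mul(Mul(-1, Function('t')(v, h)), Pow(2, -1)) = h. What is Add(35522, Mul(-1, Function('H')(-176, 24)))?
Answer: 35650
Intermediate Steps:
Function('t')(v, h) = Mul(-2, h)
Function('H')(u, d) = Add(u, Mul(2, d)) (Function('H')(u, d) = Add(u, Mul(-2, Mul(-1, d))) = Add(u, Mul(2, d)))
Add(35522, Mul(-1, Function('H')(-176, 24))) = Add(35522, Mul(-1, Add(-176, Mul(2, 24)))) = Add(35522, Mul(-1, Add(-176, 48))) = Add(35522, Mul(-1, -128)) = Add(35522, 128) = 35650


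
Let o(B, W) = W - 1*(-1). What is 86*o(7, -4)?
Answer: -258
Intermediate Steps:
o(B, W) = 1 + W (o(B, W) = W + 1 = 1 + W)
86*o(7, -4) = 86*(1 - 4) = 86*(-3) = -258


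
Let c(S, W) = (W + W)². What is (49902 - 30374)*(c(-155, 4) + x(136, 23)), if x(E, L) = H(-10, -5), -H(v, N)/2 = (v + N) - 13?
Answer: 2343360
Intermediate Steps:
H(v, N) = 26 - 2*N - 2*v (H(v, N) = -2*((v + N) - 13) = -2*((N + v) - 13) = -2*(-13 + N + v) = 26 - 2*N - 2*v)
c(S, W) = 4*W² (c(S, W) = (2*W)² = 4*W²)
x(E, L) = 56 (x(E, L) = 26 - 2*(-5) - 2*(-10) = 26 + 10 + 20 = 56)
(49902 - 30374)*(c(-155, 4) + x(136, 23)) = (49902 - 30374)*(4*4² + 56) = 19528*(4*16 + 56) = 19528*(64 + 56) = 19528*120 = 2343360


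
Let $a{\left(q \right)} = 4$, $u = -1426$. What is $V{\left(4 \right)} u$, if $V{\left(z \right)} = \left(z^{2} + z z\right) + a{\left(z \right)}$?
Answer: $-51336$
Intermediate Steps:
$V{\left(z \right)} = 4 + 2 z^{2}$ ($V{\left(z \right)} = \left(z^{2} + z z\right) + 4 = \left(z^{2} + z^{2}\right) + 4 = 2 z^{2} + 4 = 4 + 2 z^{2}$)
$V{\left(4 \right)} u = \left(4 + 2 \cdot 4^{2}\right) \left(-1426\right) = \left(4 + 2 \cdot 16\right) \left(-1426\right) = \left(4 + 32\right) \left(-1426\right) = 36 \left(-1426\right) = -51336$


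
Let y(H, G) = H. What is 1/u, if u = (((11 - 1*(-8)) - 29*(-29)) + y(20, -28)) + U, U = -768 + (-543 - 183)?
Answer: -1/614 ≈ -0.0016287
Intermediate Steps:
U = -1494 (U = -768 - 726 = -1494)
u = -614 (u = (((11 - 1*(-8)) - 29*(-29)) + 20) - 1494 = (((11 + 8) + 841) + 20) - 1494 = ((19 + 841) + 20) - 1494 = (860 + 20) - 1494 = 880 - 1494 = -614)
1/u = 1/(-614) = -1/614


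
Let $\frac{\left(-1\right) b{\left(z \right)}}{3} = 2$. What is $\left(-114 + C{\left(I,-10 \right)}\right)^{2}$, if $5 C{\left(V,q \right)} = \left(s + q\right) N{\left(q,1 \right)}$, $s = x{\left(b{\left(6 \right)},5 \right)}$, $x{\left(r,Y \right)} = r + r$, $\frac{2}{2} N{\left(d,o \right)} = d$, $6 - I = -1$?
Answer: $4900$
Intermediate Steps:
$b{\left(z \right)} = -6$ ($b{\left(z \right)} = \left(-3\right) 2 = -6$)
$I = 7$ ($I = 6 - -1 = 6 + 1 = 7$)
$N{\left(d,o \right)} = d$
$x{\left(r,Y \right)} = 2 r$
$s = -12$ ($s = 2 \left(-6\right) = -12$)
$C{\left(V,q \right)} = \frac{q \left(-12 + q\right)}{5}$ ($C{\left(V,q \right)} = \frac{\left(-12 + q\right) q}{5} = \frac{q \left(-12 + q\right)}{5}$)
$\left(-114 + C{\left(I,-10 \right)}\right)^{2} = \left(-114 + \frac{1}{5} \left(-10\right) \left(-12 - 10\right)\right)^{2} = \left(-114 + \frac{1}{5} \left(-10\right) \left(-22\right)\right)^{2} = \left(-114 + 44\right)^{2} = \left(-70\right)^{2} = 4900$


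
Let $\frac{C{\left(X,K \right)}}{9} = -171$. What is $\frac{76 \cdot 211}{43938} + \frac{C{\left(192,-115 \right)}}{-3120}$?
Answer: $\frac{19608817}{22847760} \approx 0.85824$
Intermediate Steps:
$C{\left(X,K \right)} = -1539$ ($C{\left(X,K \right)} = 9 \left(-171\right) = -1539$)
$\frac{76 \cdot 211}{43938} + \frac{C{\left(192,-115 \right)}}{-3120} = \frac{76 \cdot 211}{43938} - \frac{1539}{-3120} = 16036 \cdot \frac{1}{43938} - - \frac{513}{1040} = \frac{8018}{21969} + \frac{513}{1040} = \frac{19608817}{22847760}$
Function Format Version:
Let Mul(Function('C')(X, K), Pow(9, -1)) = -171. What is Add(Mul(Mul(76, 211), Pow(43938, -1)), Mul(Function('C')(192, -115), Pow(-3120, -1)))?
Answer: Rational(19608817, 22847760) ≈ 0.85824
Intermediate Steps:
Function('C')(X, K) = -1539 (Function('C')(X, K) = Mul(9, -171) = -1539)
Add(Mul(Mul(76, 211), Pow(43938, -1)), Mul(Function('C')(192, -115), Pow(-3120, -1))) = Add(Mul(Mul(76, 211), Pow(43938, -1)), Mul(-1539, Pow(-3120, -1))) = Add(Mul(16036, Rational(1, 43938)), Mul(-1539, Rational(-1, 3120))) = Add(Rational(8018, 21969), Rational(513, 1040)) = Rational(19608817, 22847760)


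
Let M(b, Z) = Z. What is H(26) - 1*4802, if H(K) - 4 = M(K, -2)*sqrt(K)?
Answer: -4798 - 2*sqrt(26) ≈ -4808.2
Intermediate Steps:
H(K) = 4 - 2*sqrt(K)
H(26) - 1*4802 = (4 - 2*sqrt(26)) - 1*4802 = (4 - 2*sqrt(26)) - 4802 = -4798 - 2*sqrt(26)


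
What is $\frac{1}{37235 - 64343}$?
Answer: $- \frac{1}{27108} \approx -3.6889 \cdot 10^{-5}$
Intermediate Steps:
$\frac{1}{37235 - 64343} = \frac{1}{-27108} = - \frac{1}{27108}$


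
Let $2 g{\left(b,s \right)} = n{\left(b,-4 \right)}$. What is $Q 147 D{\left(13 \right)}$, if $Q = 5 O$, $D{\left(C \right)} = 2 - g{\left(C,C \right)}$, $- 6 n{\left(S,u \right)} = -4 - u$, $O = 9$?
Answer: $13230$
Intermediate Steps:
$n{\left(S,u \right)} = \frac{2}{3} + \frac{u}{6}$ ($n{\left(S,u \right)} = - \frac{-4 - u}{6} = \frac{2}{3} + \frac{u}{6}$)
$g{\left(b,s \right)} = 0$ ($g{\left(b,s \right)} = \frac{\frac{2}{3} + \frac{1}{6} \left(-4\right)}{2} = \frac{\frac{2}{3} - \frac{2}{3}}{2} = \frac{1}{2} \cdot 0 = 0$)
$D{\left(C \right)} = 2$ ($D{\left(C \right)} = 2 - 0 = 2 + 0 = 2$)
$Q = 45$ ($Q = 5 \cdot 9 = 45$)
$Q 147 D{\left(13 \right)} = 45 \cdot 147 \cdot 2 = 6615 \cdot 2 = 13230$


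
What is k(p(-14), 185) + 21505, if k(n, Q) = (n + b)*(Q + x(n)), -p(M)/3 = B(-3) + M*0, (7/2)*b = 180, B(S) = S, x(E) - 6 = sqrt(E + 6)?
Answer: 231328/7 + 423*sqrt(15)/7 ≈ 33281.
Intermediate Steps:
x(E) = 6 + sqrt(6 + E) (x(E) = 6 + sqrt(E + 6) = 6 + sqrt(6 + E))
b = 360/7 (b = (2/7)*180 = 360/7 ≈ 51.429)
p(M) = 9 (p(M) = -3*(-3 + M*0) = -3*(-3 + 0) = -3*(-3) = 9)
k(n, Q) = (360/7 + n)*(6 + Q + sqrt(6 + n)) (k(n, Q) = (n + 360/7)*(Q + (6 + sqrt(6 + n))) = (360/7 + n)*(6 + Q + sqrt(6 + n)))
k(p(-14), 185) + 21505 = (2160/7 + (360/7)*185 + 360*sqrt(6 + 9)/7 + 185*9 + 9*(6 + sqrt(6 + 9))) + 21505 = (2160/7 + 66600/7 + 360*sqrt(15)/7 + 1665 + 9*(6 + sqrt(15))) + 21505 = (2160/7 + 66600/7 + 360*sqrt(15)/7 + 1665 + (54 + 9*sqrt(15))) + 21505 = (80793/7 + 423*sqrt(15)/7) + 21505 = 231328/7 + 423*sqrt(15)/7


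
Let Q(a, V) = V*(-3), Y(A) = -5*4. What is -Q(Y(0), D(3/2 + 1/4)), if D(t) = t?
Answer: 21/4 ≈ 5.2500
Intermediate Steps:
Y(A) = -20
Q(a, V) = -3*V
-Q(Y(0), D(3/2 + 1/4)) = -(-3)*(3/2 + 1/4) = -(-3)*(3*(½) + 1*(¼)) = -(-3)*(3/2 + ¼) = -(-3)*7/4 = -1*(-21/4) = 21/4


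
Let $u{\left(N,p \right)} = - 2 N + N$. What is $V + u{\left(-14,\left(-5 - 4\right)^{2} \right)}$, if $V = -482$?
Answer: $-468$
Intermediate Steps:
$u{\left(N,p \right)} = - N$
$V + u{\left(-14,\left(-5 - 4\right)^{2} \right)} = -482 - -14 = -482 + 14 = -468$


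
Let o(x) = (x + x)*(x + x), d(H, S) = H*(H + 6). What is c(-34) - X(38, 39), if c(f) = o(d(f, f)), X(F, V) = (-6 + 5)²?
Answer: 3625215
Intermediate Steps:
X(F, V) = 1 (X(F, V) = (-1)² = 1)
d(H, S) = H*(6 + H)
o(x) = 4*x² (o(x) = (2*x)*(2*x) = 4*x²)
c(f) = 4*f²*(6 + f)² (c(f) = 4*(f*(6 + f))² = 4*(f²*(6 + f)²) = 4*f²*(6 + f)²)
c(-34) - X(38, 39) = 4*(-34)²*(6 - 34)² - 1*1 = 4*1156*(-28)² - 1 = 4*1156*784 - 1 = 3625216 - 1 = 3625215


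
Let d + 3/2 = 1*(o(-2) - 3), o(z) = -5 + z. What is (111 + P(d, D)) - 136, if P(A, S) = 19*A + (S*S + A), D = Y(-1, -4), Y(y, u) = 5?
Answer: -230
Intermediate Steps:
D = 5
d = -23/2 (d = -3/2 + 1*((-5 - 2) - 3) = -3/2 + 1*(-7 - 3) = -3/2 + 1*(-10) = -3/2 - 10 = -23/2 ≈ -11.500)
P(A, S) = S² + 20*A (P(A, S) = 19*A + (S² + A) = 19*A + (A + S²) = S² + 20*A)
(111 + P(d, D)) - 136 = (111 + (5² + 20*(-23/2))) - 136 = (111 + (25 - 230)) - 136 = (111 - 205) - 136 = -94 - 136 = -230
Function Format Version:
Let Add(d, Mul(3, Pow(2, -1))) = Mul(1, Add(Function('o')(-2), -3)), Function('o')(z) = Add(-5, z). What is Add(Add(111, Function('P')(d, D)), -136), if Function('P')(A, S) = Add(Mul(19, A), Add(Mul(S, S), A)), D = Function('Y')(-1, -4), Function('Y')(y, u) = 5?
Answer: -230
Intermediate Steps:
D = 5
d = Rational(-23, 2) (d = Add(Rational(-3, 2), Mul(1, Add(Add(-5, -2), -3))) = Add(Rational(-3, 2), Mul(1, Add(-7, -3))) = Add(Rational(-3, 2), Mul(1, -10)) = Add(Rational(-3, 2), -10) = Rational(-23, 2) ≈ -11.500)
Function('P')(A, S) = Add(Pow(S, 2), Mul(20, A)) (Function('P')(A, S) = Add(Mul(19, A), Add(Pow(S, 2), A)) = Add(Mul(19, A), Add(A, Pow(S, 2))) = Add(Pow(S, 2), Mul(20, A)))
Add(Add(111, Function('P')(d, D)), -136) = Add(Add(111, Add(Pow(5, 2), Mul(20, Rational(-23, 2)))), -136) = Add(Add(111, Add(25, -230)), -136) = Add(Add(111, -205), -136) = Add(-94, -136) = -230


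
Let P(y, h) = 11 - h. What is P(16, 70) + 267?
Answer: 208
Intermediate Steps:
P(16, 70) + 267 = (11 - 1*70) + 267 = (11 - 70) + 267 = -59 + 267 = 208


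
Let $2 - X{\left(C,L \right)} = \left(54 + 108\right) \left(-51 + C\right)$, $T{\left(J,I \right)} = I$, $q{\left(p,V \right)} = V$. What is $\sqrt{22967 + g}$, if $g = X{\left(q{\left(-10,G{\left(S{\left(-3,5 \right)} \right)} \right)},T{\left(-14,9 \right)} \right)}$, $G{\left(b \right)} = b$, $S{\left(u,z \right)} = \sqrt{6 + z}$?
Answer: $\sqrt{31231 - 162 \sqrt{11}} \approx 175.2$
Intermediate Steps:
$X{\left(C,L \right)} = 8264 - 162 C$ ($X{\left(C,L \right)} = 2 - \left(54 + 108\right) \left(-51 + C\right) = 2 - 162 \left(-51 + C\right) = 2 - \left(-8262 + 162 C\right) = 8264 - 162 C$)
$g = 8264 - 162 \sqrt{11}$ ($g = 8264 - 162 \sqrt{6 + 5} = 8264 - 162 \sqrt{11} \approx 7726.7$)
$\sqrt{22967 + g} = \sqrt{22967 + \left(8264 - 162 \sqrt{11}\right)} = \sqrt{31231 - 162 \sqrt{11}}$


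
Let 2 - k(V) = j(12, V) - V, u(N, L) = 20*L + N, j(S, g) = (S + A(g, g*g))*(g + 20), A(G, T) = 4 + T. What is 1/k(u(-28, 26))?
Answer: -1/123944466 ≈ -8.0681e-9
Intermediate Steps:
j(S, g) = (20 + g)*(4 + S + g²) (j(S, g) = (S + (4 + g*g))*(g + 20) = (S + (4 + g²))*(20 + g) = (4 + S + g²)*(20 + g) = (20 + g)*(4 + S + g²))
u(N, L) = N + 20*L
k(V) = -318 - 20*V² - 11*V - V*(4 + V²) (k(V) = 2 - ((80 + 20*12 + 20*V² + 12*V + V*(4 + V²)) - V) = 2 - ((80 + 240 + 20*V² + 12*V + V*(4 + V²)) - V) = 2 - ((320 + 12*V + 20*V² + V*(4 + V²)) - V) = 2 - (320 + 11*V + 20*V² + V*(4 + V²)) = 2 + (-320 - 20*V² - 11*V - V*(4 + V²)) = -318 - 20*V² - 11*V - V*(4 + V²))
1/k(u(-28, 26)) = 1/(-318 - (-28 + 20*26)³ - 20*(-28 + 20*26)² - 15*(-28 + 20*26)) = 1/(-318 - (-28 + 520)³ - 20*(-28 + 520)² - 15*(-28 + 520)) = 1/(-318 - 1*492³ - 20*492² - 15*492) = 1/(-318 - 1*119095488 - 20*242064 - 7380) = 1/(-318 - 119095488 - 4841280 - 7380) = 1/(-123944466) = -1/123944466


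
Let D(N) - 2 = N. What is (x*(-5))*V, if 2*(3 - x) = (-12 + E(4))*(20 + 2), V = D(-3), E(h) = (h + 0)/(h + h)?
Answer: 1295/2 ≈ 647.50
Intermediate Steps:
E(h) = ½ (E(h) = h/((2*h)) = h*(1/(2*h)) = ½)
D(N) = 2 + N
V = -1 (V = 2 - 3 = -1)
x = 259/2 (x = 3 - (-12 + ½)*(20 + 2)/2 = 3 - (-23)*22/4 = 3 - ½*(-253) = 3 + 253/2 = 259/2 ≈ 129.50)
(x*(-5))*V = ((259/2)*(-5))*(-1) = -1295/2*(-1) = 1295/2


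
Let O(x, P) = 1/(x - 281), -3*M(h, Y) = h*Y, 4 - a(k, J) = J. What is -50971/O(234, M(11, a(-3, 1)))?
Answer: 2395637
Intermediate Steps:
a(k, J) = 4 - J
M(h, Y) = -Y*h/3 (M(h, Y) = -h*Y/3 = -Y*h/3)
O(x, P) = 1/(-281 + x)
-50971/O(234, M(11, a(-3, 1))) = -50971/(1/(-281 + 234)) = -50971/(1/(-47)) = -50971/(-1/47) = -50971*(-47) = 2395637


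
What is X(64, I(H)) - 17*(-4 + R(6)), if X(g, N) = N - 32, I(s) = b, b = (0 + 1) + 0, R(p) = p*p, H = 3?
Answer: -575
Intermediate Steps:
R(p) = p²
b = 1 (b = 1 + 0 = 1)
I(s) = 1
X(g, N) = -32 + N
X(64, I(H)) - 17*(-4 + R(6)) = (-32 + 1) - 17*(-4 + 6²) = -31 - 17*(-4 + 36) = -31 - 17*32 = -31 - 544 = -575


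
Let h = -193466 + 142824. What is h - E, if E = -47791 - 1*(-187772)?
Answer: -190623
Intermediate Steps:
h = -50642
E = 139981 (E = -47791 + 187772 = 139981)
h - E = -50642 - 1*139981 = -50642 - 139981 = -190623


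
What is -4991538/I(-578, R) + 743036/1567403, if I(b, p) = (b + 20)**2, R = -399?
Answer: -1265399495785/81338811282 ≈ -15.557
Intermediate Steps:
I(b, p) = (20 + b)**2
-4991538/I(-578, R) + 743036/1567403 = -4991538/(20 - 578)**2 + 743036/1567403 = -4991538/((-558)**2) + 743036*(1/1567403) = -4991538/311364 + 743036/1567403 = -4991538*1/311364 + 743036/1567403 = -831923/51894 + 743036/1567403 = -1265399495785/81338811282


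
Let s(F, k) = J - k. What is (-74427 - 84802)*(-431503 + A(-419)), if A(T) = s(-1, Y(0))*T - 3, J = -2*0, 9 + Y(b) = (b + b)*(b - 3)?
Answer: 69308721433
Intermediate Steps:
Y(b) = -9 + 2*b*(-3 + b) (Y(b) = -9 + (b + b)*(b - 3) = -9 + (2*b)*(-3 + b) = -9 + 2*b*(-3 + b))
J = 0
s(F, k) = -k (s(F, k) = 0 - k = -k)
A(T) = -3 + 9*T (A(T) = (-(-9 - 6*0 + 2*0²))*T - 3 = (-(-9 + 0 + 2*0))*T - 3 = (-(-9 + 0 + 0))*T - 3 = (-1*(-9))*T - 3 = 9*T - 3 = -3 + 9*T)
(-74427 - 84802)*(-431503 + A(-419)) = (-74427 - 84802)*(-431503 + (-3 + 9*(-419))) = -159229*(-431503 + (-3 - 3771)) = -159229*(-431503 - 3774) = -159229*(-435277) = 69308721433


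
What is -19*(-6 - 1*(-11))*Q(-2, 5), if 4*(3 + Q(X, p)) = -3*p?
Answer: 2565/4 ≈ 641.25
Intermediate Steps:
Q(X, p) = -3 - 3*p/4 (Q(X, p) = -3 + (-3*p)/4 = -3 - 3*p/4)
-19*(-6 - 1*(-11))*Q(-2, 5) = -19*(-6 - 1*(-11))*(-3 - ¾*5) = -19*(-6 + 11)*(-3 - 15/4) = -95*(-27)/4 = -19*(-135/4) = 2565/4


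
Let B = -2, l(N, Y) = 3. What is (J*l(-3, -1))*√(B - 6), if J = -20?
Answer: -120*I*√2 ≈ -169.71*I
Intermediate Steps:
(J*l(-3, -1))*√(B - 6) = (-20*3)*√(-2 - 6) = -120*I*√2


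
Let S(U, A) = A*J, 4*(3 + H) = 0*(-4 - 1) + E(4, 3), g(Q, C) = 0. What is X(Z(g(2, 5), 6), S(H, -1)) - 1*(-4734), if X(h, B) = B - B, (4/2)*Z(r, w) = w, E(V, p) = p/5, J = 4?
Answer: 4734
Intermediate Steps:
E(V, p) = p/5 (E(V, p) = p*(1/5) = p/5)
Z(r, w) = w/2
H = -57/20 (H = -3 + (0*(-4 - 1) + (1/5)*3)/4 = -3 + (0*(-5) + 3/5)/4 = -3 + (0 + 3/5)/4 = -3 + (1/4)*(3/5) = -3 + 3/20 = -57/20 ≈ -2.8500)
S(U, A) = 4*A (S(U, A) = A*4 = 4*A)
X(h, B) = 0
X(Z(g(2, 5), 6), S(H, -1)) - 1*(-4734) = 0 - 1*(-4734) = 0 + 4734 = 4734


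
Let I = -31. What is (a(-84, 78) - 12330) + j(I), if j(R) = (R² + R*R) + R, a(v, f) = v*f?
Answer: -16991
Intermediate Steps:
a(v, f) = f*v
j(R) = R + 2*R² (j(R) = (R² + R²) + R = 2*R² + R = R + 2*R²)
(a(-84, 78) - 12330) + j(I) = (78*(-84) - 12330) - 31*(1 + 2*(-31)) = (-6552 - 12330) - 31*(1 - 62) = -18882 - 31*(-61) = -18882 + 1891 = -16991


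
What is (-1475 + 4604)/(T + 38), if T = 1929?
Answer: 447/281 ≈ 1.5907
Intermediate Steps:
(-1475 + 4604)/(T + 38) = (-1475 + 4604)/(1929 + 38) = 3129/1967 = 3129*(1/1967) = 447/281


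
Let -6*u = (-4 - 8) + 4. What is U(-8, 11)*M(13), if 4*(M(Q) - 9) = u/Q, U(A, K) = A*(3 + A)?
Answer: 14080/39 ≈ 361.03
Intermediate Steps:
u = 4/3 (u = -((-4 - 8) + 4)/6 = -(-12 + 4)/6 = -⅙*(-8) = 4/3 ≈ 1.3333)
M(Q) = 9 + 1/(3*Q) (M(Q) = 9 + (4/(3*Q))/4 = 9 + 1/(3*Q))
U(-8, 11)*M(13) = (-8*(3 - 8))*(9 + (⅓)/13) = (-8*(-5))*(9 + (⅓)*(1/13)) = 40*(9 + 1/39) = 40*(352/39) = 14080/39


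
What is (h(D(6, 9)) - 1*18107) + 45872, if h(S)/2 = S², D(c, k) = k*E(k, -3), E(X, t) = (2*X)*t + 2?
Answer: 465813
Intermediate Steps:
E(X, t) = 2 + 2*X*t (E(X, t) = 2*X*t + 2 = 2 + 2*X*t)
D(c, k) = k*(2 - 6*k) (D(c, k) = k*(2 + 2*k*(-3)) = k*(2 - 6*k))
h(S) = 2*S²
(h(D(6, 9)) - 1*18107) + 45872 = (2*(2*9*(1 - 3*9))² - 1*18107) + 45872 = (2*(2*9*(1 - 27))² - 18107) + 45872 = (2*(2*9*(-26))² - 18107) + 45872 = (2*(-468)² - 18107) + 45872 = (2*219024 - 18107) + 45872 = (438048 - 18107) + 45872 = 419941 + 45872 = 465813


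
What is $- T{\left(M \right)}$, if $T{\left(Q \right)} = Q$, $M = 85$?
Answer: $-85$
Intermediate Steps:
$- T{\left(M \right)} = \left(-1\right) 85 = -85$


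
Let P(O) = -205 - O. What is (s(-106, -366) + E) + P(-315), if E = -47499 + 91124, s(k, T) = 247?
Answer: 43982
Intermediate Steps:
E = 43625
(s(-106, -366) + E) + P(-315) = (247 + 43625) + (-205 - 1*(-315)) = 43872 + (-205 + 315) = 43872 + 110 = 43982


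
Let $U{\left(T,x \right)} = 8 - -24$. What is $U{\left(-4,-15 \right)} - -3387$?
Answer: $3419$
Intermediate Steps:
$U{\left(T,x \right)} = 32$ ($U{\left(T,x \right)} = 8 + 24 = 32$)
$U{\left(-4,-15 \right)} - -3387 = 32 - -3387 = 32 + 3387 = 3419$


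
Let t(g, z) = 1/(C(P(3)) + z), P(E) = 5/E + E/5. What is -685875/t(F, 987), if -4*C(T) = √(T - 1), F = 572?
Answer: -676958625 + 45725*√285/4 ≈ -6.7677e+8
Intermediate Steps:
P(E) = 5/E + E/5 (P(E) = 5/E + E*(⅕) = 5/E + E/5)
C(T) = -√(-1 + T)/4 (C(T) = -√(T - 1)/4 = -√(-1 + T)/4)
t(g, z) = 1/(z - √285/60) (t(g, z) = 1/(-√(-1 + (5/3 + (⅕)*3))/4 + z) = 1/(-√(-1 + (5*(⅓) + ⅗))/4 + z) = 1/(-√(-1 + (5/3 + ⅗))/4 + z) = 1/(-√(-1 + 34/15)/4 + z) = 1/(-√285/60 + z) = 1/(z - √285/60))
-685875/t(F, 987) = -(676958625 - 45725*√285/4) = -685875*(987 - √285/60) = -676958625 + 45725*√285/4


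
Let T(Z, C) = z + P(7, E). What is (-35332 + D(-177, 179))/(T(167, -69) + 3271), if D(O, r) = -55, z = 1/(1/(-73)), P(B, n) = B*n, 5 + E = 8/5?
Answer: -176935/15871 ≈ -11.148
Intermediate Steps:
E = -17/5 (E = -5 + 8/5 = -17/5 ≈ -3.4000)
z = -73 (z = 1/(-1/73) = -73)
T(Z, C) = -484/5 (T(Z, C) = -73 + 7*(-17/5) = -73 - 119/5 = -484/5)
(-35332 + D(-177, 179))/(T(167, -69) + 3271) = (-35332 - 55)/(-484/5 + 3271) = -35387/15871/5 = -35387*5/15871 = -176935/15871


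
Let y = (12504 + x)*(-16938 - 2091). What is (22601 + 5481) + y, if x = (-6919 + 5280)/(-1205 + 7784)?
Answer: -521727404885/2193 ≈ -2.3791e+8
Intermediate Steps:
x = -1639/6579 ≈ -0.24913
y = -521788988711/2193 (y = (12504 - 1639/6579)*(-16938 - 2091) = (82262177/6579)*(-19029) = -521788988711/2193 ≈ -2.3793e+8)
(22601 + 5481) + y = (22601 + 5481) - 521788988711/2193 = 28082 - 521788988711/2193 = -521727404885/2193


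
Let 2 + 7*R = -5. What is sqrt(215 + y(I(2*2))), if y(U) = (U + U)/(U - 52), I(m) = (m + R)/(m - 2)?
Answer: sqrt(2192609)/101 ≈ 14.661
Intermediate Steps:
R = -1 (R = -2/7 + (1/7)*(-5) = -2/7 - 5/7 = -1)
I(m) = (-1 + m)/(-2 + m) (I(m) = (m - 1)/(m - 2) = (-1 + m)/(-2 + m))
y(U) = 2*U/(-52 + U) (y(U) = (2*U)/(-52 + U) = 2*U/(-52 + U))
sqrt(215 + y(I(2*2))) = sqrt(215 + 2*((-1 + 2*2)/(-2 + 2*2))/(-52 + (-1 + 2*2)/(-2 + 2*2))) = sqrt(215 + 2*((-1 + 4)/(-2 + 4))/(-52 + (-1 + 4)/(-2 + 4))) = sqrt(215 + 2*(3/2)/(-52 + 3/2)) = sqrt(215 + 2*(3/2)/(-101/2)) = sqrt(215 + 2*(3/2)*(-2/101)) = sqrt(215 - 6/101) = sqrt(21709/101) = sqrt(2192609)/101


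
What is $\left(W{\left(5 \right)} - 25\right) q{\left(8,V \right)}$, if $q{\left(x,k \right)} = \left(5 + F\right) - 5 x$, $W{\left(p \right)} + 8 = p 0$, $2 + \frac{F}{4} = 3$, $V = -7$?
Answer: $1023$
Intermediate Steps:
$F = 4$ ($F = -8 + 4 \cdot 3 = -8 + 12 = 4$)
$W{\left(p \right)} = -8$ ($W{\left(p \right)} = -8 + p 0 = -8 + 0 = -8$)
$q{\left(x,k \right)} = 9 - 5 x$ ($q{\left(x,k \right)} = \left(5 + 4\right) - 5 x = 9 - 5 x$)
$\left(W{\left(5 \right)} - 25\right) q{\left(8,V \right)} = \left(-8 - 25\right) \left(9 - 40\right) = - 33 \left(9 - 40\right) = \left(-33\right) \left(-31\right) = 1023$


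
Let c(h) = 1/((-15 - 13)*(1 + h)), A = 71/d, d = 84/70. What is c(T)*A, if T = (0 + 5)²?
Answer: -355/4368 ≈ -0.081273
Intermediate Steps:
d = 6/5 (d = 84*(1/70) = 6/5 ≈ 1.2000)
T = 25 (T = 5² = 25)
A = 355/6 (A = 71/(6/5) = 71*(⅚) = 355/6 ≈ 59.167)
c(h) = 1/(-28 - 28*h) (c(h) = 1/(-28*(1 + h)) = 1/(-28 - 28*h))
c(T)*A = -1/(28 + 28*25)*(355/6) = -1/(28 + 700)*(355/6) = -1/728*(355/6) = -1*1/728*(355/6) = -1/728*355/6 = -355/4368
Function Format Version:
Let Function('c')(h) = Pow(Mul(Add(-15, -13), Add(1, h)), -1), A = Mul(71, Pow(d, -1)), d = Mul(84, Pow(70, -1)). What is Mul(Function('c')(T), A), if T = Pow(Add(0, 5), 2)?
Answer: Rational(-355, 4368) ≈ -0.081273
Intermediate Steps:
d = Rational(6, 5) (d = Mul(84, Rational(1, 70)) = Rational(6, 5) ≈ 1.2000)
T = 25 (T = Pow(5, 2) = 25)
A = Rational(355, 6) (A = Mul(71, Pow(Rational(6, 5), -1)) = Mul(71, Rational(5, 6)) = Rational(355, 6) ≈ 59.167)
Function('c')(h) = Pow(Add(-28, Mul(-28, h)), -1) (Function('c')(h) = Pow(Mul(-28, Add(1, h)), -1) = Pow(Add(-28, Mul(-28, h)), -1))
Mul(Function('c')(T), A) = Mul(Mul(-1, Pow(Add(28, Mul(28, 25)), -1)), Rational(355, 6)) = Mul(Mul(-1, Pow(Add(28, 700), -1)), Rational(355, 6)) = Mul(Mul(-1, Pow(728, -1)), Rational(355, 6)) = Mul(Mul(-1, Rational(1, 728)), Rational(355, 6)) = Mul(Rational(-1, 728), Rational(355, 6)) = Rational(-355, 4368)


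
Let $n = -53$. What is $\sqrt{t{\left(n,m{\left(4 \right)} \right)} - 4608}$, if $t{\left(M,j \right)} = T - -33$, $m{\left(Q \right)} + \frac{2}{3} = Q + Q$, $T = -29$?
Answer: $2 i \sqrt{1151} \approx 67.853 i$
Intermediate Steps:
$m{\left(Q \right)} = - \frac{2}{3} + 2 Q$ ($m{\left(Q \right)} = - \frac{2}{3} + \left(Q + Q\right) = - \frac{2}{3} + 2 Q$)
$t{\left(M,j \right)} = 4$ ($t{\left(M,j \right)} = -29 - -33 = -29 + 33 = 4$)
$\sqrt{t{\left(n,m{\left(4 \right)} \right)} - 4608} = \sqrt{4 - 4608} = \sqrt{-4604} = 2 i \sqrt{1151}$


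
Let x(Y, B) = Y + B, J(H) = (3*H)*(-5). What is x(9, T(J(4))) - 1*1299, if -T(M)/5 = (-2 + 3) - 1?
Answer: -1290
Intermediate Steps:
J(H) = -15*H
T(M) = 0 (T(M) = -5*((-2 + 3) - 1) = -5*(1 - 1) = -5*0 = 0)
x(Y, B) = B + Y
x(9, T(J(4))) - 1*1299 = (0 + 9) - 1*1299 = 9 - 1299 = -1290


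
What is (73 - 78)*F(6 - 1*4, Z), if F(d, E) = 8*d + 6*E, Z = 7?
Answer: -290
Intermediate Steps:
F(d, E) = 6*E + 8*d
(73 - 78)*F(6 - 1*4, Z) = (73 - 78)*(6*7 + 8*(6 - 1*4)) = -5*(42 + 8*(6 - 4)) = -5*(42 + 8*2) = -5*(42 + 16) = -5*58 = -290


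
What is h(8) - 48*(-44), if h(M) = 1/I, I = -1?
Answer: 2111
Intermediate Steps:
h(M) = -1 (h(M) = 1/(-1) = 1*(-1) = -1)
h(8) - 48*(-44) = -1 - 48*(-44) = -1 + 2112 = 2111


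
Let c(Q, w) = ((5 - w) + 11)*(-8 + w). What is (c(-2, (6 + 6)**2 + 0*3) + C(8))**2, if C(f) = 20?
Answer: 302342544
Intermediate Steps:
c(Q, w) = (-8 + w)*(16 - w) (c(Q, w) = (16 - w)*(-8 + w) = (-8 + w)*(16 - w))
(c(-2, (6 + 6)**2 + 0*3) + C(8))**2 = ((-128 - ((6 + 6)**2 + 0*3)**2 + 24*((6 + 6)**2 + 0*3)) + 20)**2 = ((-128 - (12**2 + 0)**2 + 24*(12**2 + 0)) + 20)**2 = ((-128 - (144 + 0)**2 + 24*(144 + 0)) + 20)**2 = ((-128 - 1*144**2 + 24*144) + 20)**2 = ((-128 - 1*20736 + 3456) + 20)**2 = ((-128 - 20736 + 3456) + 20)**2 = (-17408 + 20)**2 = (-17388)**2 = 302342544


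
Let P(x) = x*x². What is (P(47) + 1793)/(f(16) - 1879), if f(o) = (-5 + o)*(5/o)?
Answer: -241408/4287 ≈ -56.312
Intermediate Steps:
P(x) = x³
f(o) = 5*(-5 + o)/o
(P(47) + 1793)/(f(16) - 1879) = (47³ + 1793)/((5 - 25/16) - 1879) = (103823 + 1793)/((5 - 25*1/16) - 1879) = 105616/((5 - 25/16) - 1879) = 105616/(55/16 - 1879) = 105616/(-30009/16) = 105616*(-16/30009) = -241408/4287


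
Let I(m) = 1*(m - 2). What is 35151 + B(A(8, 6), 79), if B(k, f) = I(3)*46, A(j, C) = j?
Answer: 35197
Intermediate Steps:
I(m) = -2 + m (I(m) = 1*(-2 + m) = -2 + m)
B(k, f) = 46 (B(k, f) = (-2 + 3)*46 = 1*46 = 46)
35151 + B(A(8, 6), 79) = 35151 + 46 = 35197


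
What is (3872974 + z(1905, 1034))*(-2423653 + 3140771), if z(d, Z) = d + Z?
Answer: 2779486978734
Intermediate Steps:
z(d, Z) = Z + d
(3872974 + z(1905, 1034))*(-2423653 + 3140771) = (3872974 + (1034 + 1905))*(-2423653 + 3140771) = (3872974 + 2939)*717118 = 3875913*717118 = 2779486978734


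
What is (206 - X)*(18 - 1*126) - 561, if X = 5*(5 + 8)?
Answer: -15789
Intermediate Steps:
X = 65 (X = 5*13 = 65)
(206 - X)*(18 - 1*126) - 561 = (206 - 1*65)*(18 - 1*126) - 561 = (206 - 65)*(18 - 126) - 561 = 141*(-108) - 561 = -15228 - 561 = -15789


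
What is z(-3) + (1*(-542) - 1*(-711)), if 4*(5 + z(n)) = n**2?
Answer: 665/4 ≈ 166.25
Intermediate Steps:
z(n) = -5 + n**2/4
z(-3) + (1*(-542) - 1*(-711)) = (-5 + (1/4)*(-3)**2) + (1*(-542) - 1*(-711)) = (-5 + (1/4)*9) + (-542 + 711) = (-5 + 9/4) + 169 = -11/4 + 169 = 665/4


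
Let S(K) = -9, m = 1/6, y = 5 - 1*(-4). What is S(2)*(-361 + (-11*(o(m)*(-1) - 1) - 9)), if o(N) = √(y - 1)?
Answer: 3231 - 198*√2 ≈ 2951.0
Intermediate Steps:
y = 9 (y = 5 + 4 = 9)
m = ⅙ ≈ 0.16667
o(N) = 2*√2 (o(N) = √(9 - 1) = √8 = 2*√2)
S(2)*(-361 + (-11*(o(m)*(-1) - 1) - 9)) = -9*(-361 + (-11*((2*√2)*(-1) - 1) - 9)) = -9*(-361 + (-11*(-2*√2 - 1) - 9)) = -9*(-361 + (-11*(-1 - 2*√2) - 9)) = -9*(-361 + ((11 + 22*√2) - 9)) = -9*(-361 + (2 + 22*√2)) = -9*(-359 + 22*√2) = 3231 - 198*√2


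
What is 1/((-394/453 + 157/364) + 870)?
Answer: 164892/143383745 ≈ 0.0011500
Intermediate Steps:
1/((-394/453 + 157/364) + 870) = 1/(-72295/164892 + 870) = 1/(143383745/164892) = 164892/143383745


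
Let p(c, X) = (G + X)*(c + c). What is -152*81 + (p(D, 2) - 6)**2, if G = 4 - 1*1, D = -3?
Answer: -11016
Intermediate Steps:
G = 3 (G = 4 - 1 = 3)
p(c, X) = 2*c*(3 + X) (p(c, X) = (3 + X)*(c + c) = (3 + X)*(2*c) = 2*c*(3 + X))
-152*81 + (p(D, 2) - 6)**2 = -152*81 + (2*(-3)*(3 + 2) - 6)**2 = -12312 + (2*(-3)*5 - 6)**2 = -12312 + (-30 - 6)**2 = -12312 + (-36)**2 = -12312 + 1296 = -11016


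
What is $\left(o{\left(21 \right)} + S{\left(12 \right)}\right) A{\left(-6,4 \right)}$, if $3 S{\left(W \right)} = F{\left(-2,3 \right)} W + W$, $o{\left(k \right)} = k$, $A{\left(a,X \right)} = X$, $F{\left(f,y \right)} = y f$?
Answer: $4$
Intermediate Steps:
$F{\left(f,y \right)} = f y$
$S{\left(W \right)} = - \frac{5 W}{3}$ ($S{\left(W \right)} = \frac{\left(-2\right) 3 W + W}{3} = \frac{- 6 W + W}{3} = \frac{\left(-5\right) W}{3} = - \frac{5 W}{3}$)
$\left(o{\left(21 \right)} + S{\left(12 \right)}\right) A{\left(-6,4 \right)} = \left(21 - 20\right) 4 = 1 \cdot 4 = 4$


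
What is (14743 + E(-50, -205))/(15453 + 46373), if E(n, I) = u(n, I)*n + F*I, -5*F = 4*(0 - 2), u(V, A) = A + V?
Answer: 27165/61826 ≈ 0.43938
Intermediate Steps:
F = 8/5 (F = -4*(0 - 2)/5 = -4*(-2)/5 = -1/5*(-8) = 8/5 ≈ 1.6000)
E(n, I) = 8*I/5 + n*(I + n) (E(n, I) = (I + n)*n + 8*I/5 = n*(I + n) + 8*I/5 = 8*I/5 + n*(I + n))
(14743 + E(-50, -205))/(15453 + 46373) = (14743 + ((8/5)*(-205) - 50*(-205 - 50)))/(15453 + 46373) = (14743 + (-328 - 50*(-255)))/61826 = (14743 + (-328 + 12750))*(1/61826) = (14743 + 12422)*(1/61826) = 27165*(1/61826) = 27165/61826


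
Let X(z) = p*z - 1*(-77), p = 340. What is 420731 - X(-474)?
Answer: 581814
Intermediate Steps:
X(z) = 77 + 340*z (X(z) = 340*z - 1*(-77) = 340*z + 77 = 77 + 340*z)
420731 - X(-474) = 420731 - (77 + 340*(-474)) = 420731 - (77 - 161160) = 420731 - 1*(-161083) = 420731 + 161083 = 581814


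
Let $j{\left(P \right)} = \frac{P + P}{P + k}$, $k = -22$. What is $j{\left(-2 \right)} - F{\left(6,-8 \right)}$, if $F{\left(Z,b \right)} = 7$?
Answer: $- \frac{41}{6} \approx -6.8333$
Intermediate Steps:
$j{\left(P \right)} = \frac{2 P}{-22 + P}$ ($j{\left(P \right)} = \frac{P + P}{P - 22} = \frac{2 P}{-22 + P}$)
$j{\left(-2 \right)} - F{\left(6,-8 \right)} = 2 \left(-2\right) \frac{1}{-22 - 2} - 7 = 2 \left(-2\right) \frac{1}{-24} - 7 = 2 \left(-2\right) \left(- \frac{1}{24}\right) - 7 = \frac{1}{6} - 7 = - \frac{41}{6}$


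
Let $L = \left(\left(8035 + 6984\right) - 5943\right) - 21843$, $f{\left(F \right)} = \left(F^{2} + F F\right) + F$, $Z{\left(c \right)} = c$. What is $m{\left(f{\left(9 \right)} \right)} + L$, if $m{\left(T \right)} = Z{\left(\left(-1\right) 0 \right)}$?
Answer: $-12767$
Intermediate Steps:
$f{\left(F \right)} = F + 2 F^{2}$ ($f{\left(F \right)} = \left(F^{2} + F^{2}\right) + F = 2 F^{2} + F = F + 2 F^{2}$)
$m{\left(T \right)} = 0$ ($m{\left(T \right)} = \left(-1\right) 0 = 0$)
$L = -12767$ ($L = \left(15019 - 5943\right) - 21843 = 9076 - 21843 = -12767$)
$m{\left(f{\left(9 \right)} \right)} + L = 0 - 12767 = -12767$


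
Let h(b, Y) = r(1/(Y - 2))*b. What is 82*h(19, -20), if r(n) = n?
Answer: -779/11 ≈ -70.818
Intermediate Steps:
h(b, Y) = b/(-2 + Y) (h(b, Y) = b/(Y - 2) = b/(-2 + Y))
82*h(19, -20) = 82*(19/(-2 - 20)) = 82*(19/(-22)) = 82*(19*(-1/22)) = 82*(-19/22) = -779/11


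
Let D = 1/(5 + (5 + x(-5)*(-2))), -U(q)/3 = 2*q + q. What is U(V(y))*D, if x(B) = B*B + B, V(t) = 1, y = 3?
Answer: 3/10 ≈ 0.30000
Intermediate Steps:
x(B) = B + B² (x(B) = B² + B = B + B²)
U(q) = -9*q (U(q) = -3*(2*q + q) = -9*q)
D = -1/30 (D = 1/(5 + (5 - 5*(1 - 5)*(-2))) = 1/(5 + (5 - 5*(-4)*(-2))) = 1/(5 + (5 + 20*(-2))) = 1/(5 + (5 - 40)) = 1/(5 - 35) = 1/(-30) = -1/30 ≈ -0.033333)
U(V(y))*D = -9*1*(-1/30) = -9*(-1/30) = 3/10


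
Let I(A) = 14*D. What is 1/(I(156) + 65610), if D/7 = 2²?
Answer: 1/66002 ≈ 1.5151e-5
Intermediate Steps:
D = 28 (D = 7*2² = 7*4 = 28)
I(A) = 392 (I(A) = 14*28 = 392)
1/(I(156) + 65610) = 1/(392 + 65610) = 1/66002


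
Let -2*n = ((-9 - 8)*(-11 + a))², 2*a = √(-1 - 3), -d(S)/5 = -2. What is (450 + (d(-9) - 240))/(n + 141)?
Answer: -1891890/152955821 - 349690*I/152955821 ≈ -0.012369 - 0.0022862*I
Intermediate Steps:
d(S) = 10 (d(S) = -5*(-2) = 10)
a = I (a = √(-1 - 3)/2 = √(-4)/2 = (2*I)/2 = I ≈ 1.0*I)
n = -(187 - 17*I)²/2 (n = -(-11 + I)²*(-9 - 8)²/2 = -289*(-11 + I)²/2 = -(187 - 17*I)²/2 ≈ -17340.0 + 3179.0*I)
(450 + (d(-9) - 240))/(n + 141) = (450 + (10 - 240))/((-17340 + 3179*I) + 141) = (450 - 230)/(-17199 + 3179*I) = 220*((-17199 - 3179*I)/305911642) = 110*(-17199 - 3179*I)/152955821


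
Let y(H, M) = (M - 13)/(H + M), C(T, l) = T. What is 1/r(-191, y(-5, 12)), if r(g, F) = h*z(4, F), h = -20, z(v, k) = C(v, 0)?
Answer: -1/80 ≈ -0.012500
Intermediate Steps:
y(H, M) = (-13 + M)/(H + M)
z(v, k) = v
r(g, F) = -80 (r(g, F) = -20*4 = -80)
1/r(-191, y(-5, 12)) = 1/(-80) = -1/80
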